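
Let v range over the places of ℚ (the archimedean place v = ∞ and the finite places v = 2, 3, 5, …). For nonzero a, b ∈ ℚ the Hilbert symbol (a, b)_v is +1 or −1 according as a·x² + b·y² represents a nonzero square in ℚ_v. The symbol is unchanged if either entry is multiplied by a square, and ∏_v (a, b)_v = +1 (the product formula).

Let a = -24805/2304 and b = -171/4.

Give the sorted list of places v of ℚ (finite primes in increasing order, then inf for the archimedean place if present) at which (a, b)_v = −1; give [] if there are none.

Mod squares: a ≡ -205, b ≡ -19. Check v ∈ {∞, 2, 3, 5, 11, 19, 41}.
v=∞: -205 < 0 and -19 < 0  ⇒  (a,b)_∞ = -1.
v=2: v_2(a)=-8, v_2(b)=-2; units ≡ 3, 5 (mod 8); ε·ε+αω+βω = 1·0+-8·1+-2·1 ≡ 0  ⇒  (a,b)_2 = +1.
v=3: a=3^-2·(≡2), b=3^2·(≡2) mod 3; (2|3)=-1, (2|3)=-1; (−1)^{-2·2·1}·(-1)^2·(-1)^-2 = +1.
v=41: a=41^1·(≡32), b=41^0·(≡29) mod 41; (32|41)=+1, (29|41)=-1; (−1)^{1·0·20}·(+1)^0·(-1)^1 = -1.
v=5: a=5^1·(≡1), b=5^0·(≡1) mod 5; (1|5)=+1, (1|5)=+1; (−1)^{1·0·2}·(+1)^0·(+1)^1 = +1.
v=19: a=19^0·(≡17), b=19^1·(≡12) mod 19; (17|19)=+1, (12|19)=-1; (−1)^{0·1·9}·(+1)^1·(-1)^0 = +1.
v=11: a=11^2·(≡3), b=11^0·(≡4) mod 11; (3|11)=+1, (4|11)=+1; (−1)^{2·0·5}·(+1)^0·(+1)^2 = +1.
(-205, -19 / ℚ) ramifies at {41, ∞}: a division algebra.

[41, inf]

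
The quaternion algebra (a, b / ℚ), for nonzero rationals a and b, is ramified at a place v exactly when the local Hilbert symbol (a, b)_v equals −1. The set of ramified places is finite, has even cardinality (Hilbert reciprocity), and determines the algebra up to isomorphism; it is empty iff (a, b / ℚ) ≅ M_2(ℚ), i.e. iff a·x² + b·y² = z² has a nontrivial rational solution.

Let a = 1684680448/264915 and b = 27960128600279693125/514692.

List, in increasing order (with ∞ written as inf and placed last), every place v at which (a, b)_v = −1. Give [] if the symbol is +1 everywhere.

Mod squares: a ≡ 168245, b ≡ 10013. Check v ∈ {∞, 2, 3, 5, 7, 11, 17, 19, 23, 29, 31, 37}.
v=∞: 168245 > 0 and 10013 > 0  ⇒  (a,b)_∞ = +1.
v=23: a=23^1·(≡3), b=23^2·(≡2) mod 23; (3|23)=+1, (2|23)=+1; (−1)^{1·2·11}·(+1)^2·(+1)^1 = +1.
v=19: a=19^1·(≡11), b=19^3·(≡13) mod 19; (11|19)=+1, (13|19)=-1; (−1)^{1·3·9}·(+1)^3·(-1)^1 = +1.
v=17: a=17^0·(≡8), b=17^-1·(≡14) mod 17; (8|17)=+1, (14|17)=-1; (−1)^{0·-1·8}·(+1)^-1·(-1)^0 = +1.
v=7: a=7^-1·(≡1), b=7^4·(≡6) mod 7; (1|7)=+1, (6|7)=-1; (−1)^{-1·4·3}·(+1)^4·(-1)^-1 = -1.
v=3: a=3^-2·(≡2), b=3^-2·(≡2) mod 3; (2|3)=-1, (2|3)=-1; (−1)^{-2·-2·1}·(-1)^-2·(-1)^-2 = +1.
v=29: a=29^-2·(≡20), b=29^-2·(≡8) mod 29; (20|29)=+1, (8|29)=-1; (−1)^{-2·-2·14}·(+1)^-2·(-1)^-2 = +1.
v=2: v_2(a)=8, v_2(b)=-2; units ≡ 5, 5 (mod 8); ε·ε+αω+βω = 0·0+8·1+-2·1 ≡ 0  ⇒  (a,b)_2 = +1.
v=11: a=11^1·(≡5), b=11^2·(≡4) mod 11; (5|11)=+1, (4|11)=+1; (−1)^{1·2·5}·(+1)^2·(+1)^1 = +1.
v=37: a=37^2·(≡13), b=37^2·(≡14) mod 37; (13|37)=-1, (14|37)=-1; (−1)^{2·2·18}·(-1)^2·(-1)^2 = +1.
v=5: a=5^-1·(≡1), b=5^4·(≡2) mod 5; (1|5)=+1, (2|5)=-1; (−1)^{-1·4·2}·(+1)^4·(-1)^-1 = -1.
v=31: a=31^0·(≡4), b=31^1·(≡29) mod 31; (4|31)=+1, (29|31)=-1; (−1)^{0·1·15}·(+1)^1·(-1)^0 = +1.
(168245, 10013 / ℚ) ramifies at {5, 7}: a division algebra.

[5, 7]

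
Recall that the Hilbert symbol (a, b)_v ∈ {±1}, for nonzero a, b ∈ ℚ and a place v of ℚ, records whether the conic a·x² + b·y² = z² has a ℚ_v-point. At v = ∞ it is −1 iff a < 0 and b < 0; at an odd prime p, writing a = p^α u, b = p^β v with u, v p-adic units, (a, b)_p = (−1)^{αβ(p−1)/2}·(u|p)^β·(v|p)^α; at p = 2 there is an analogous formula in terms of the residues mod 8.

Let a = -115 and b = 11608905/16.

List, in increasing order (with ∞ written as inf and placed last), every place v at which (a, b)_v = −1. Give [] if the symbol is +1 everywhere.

(a, b) ≡ (-115, 21945) mod (ℚ^×)²; places V = {2, 3, 5, 7, 11, 19, 23, ∞}.
(a,b)_11: α=0, u≡6; β=1, v≡3 (mod 11); (6|11)=-1, (3|11)=+1; sign (−1)^0·-1^1·+1^0 = -1.
(a,b)_19: α=0, u≡18; β=1, v≡15 (mod 19); (18|19)=-1, (15|19)=-1; sign (−1)^0·-1^1·-1^0 = -1.
(a,b)_23: α=1, u≡18; β=2, v≡16 (mod 23); (18|23)=+1, (16|23)=+1; sign (−1)^0·+1^2·+1^1 = +1.
(a,b)_7: α=0, u≡4; β=1, v≡5 (mod 7); (4|7)=+1, (5|7)=-1; sign (−1)^0·+1^1·-1^0 = +1.
(a,b)_∞: sgn(-115)=−, sgn(21945)=+, so +1.
(a,b)_5: α=1, u≡2; β=1, v≡1 (mod 5); (2|5)=-1, (1|5)=+1; sign (−1)^0·-1^1·+1^1 = -1.
(a,b)_2: α=0, β=-4; u≡5, v≡1 (mod 8); ε(u)ε(v)=0·0, αω(v)=0·0, βω(u)=-4·1; sum ≡ 0  ⇒  +1.
(a,b)_3: α=0, u≡2; β=1, v≡1 (mod 3); (2|3)=-1, (1|3)=+1; sign (−1)^0·-1^1·+1^0 = -1.
Ram(-115, 21945) = {3, 5, 11, 19}; no ℚ_3-point on the conic.

[3, 5, 11, 19]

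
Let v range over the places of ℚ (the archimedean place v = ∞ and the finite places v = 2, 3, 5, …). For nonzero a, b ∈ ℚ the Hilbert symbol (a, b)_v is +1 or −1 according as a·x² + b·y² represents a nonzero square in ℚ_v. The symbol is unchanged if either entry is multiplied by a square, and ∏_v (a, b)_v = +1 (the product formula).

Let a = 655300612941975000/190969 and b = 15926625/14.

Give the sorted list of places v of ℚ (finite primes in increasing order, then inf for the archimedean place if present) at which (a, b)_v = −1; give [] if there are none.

(a, b) ≡ (390, 910) mod (ℚ^×)²; places V = {2, 3, 5, 7, 11, 13, 19, 23, ∞}.
(a,b)_7: α=4, u≡6; β=-1, v≡4 (mod 7); (6|7)=-1, (4|7)=+1; sign (−1)^0·-1^-1·+1^4 = -1.
(a,b)_3: α=5, u≡1; β=4, v≡1 (mod 3); (1|3)=+1, (1|3)=+1; sign (−1)^0·+1^4·+1^5 = +1.
(a,b)_13: α=5, u≡1; β=1, v≡5 (mod 13); (1|13)=+1, (5|13)=-1; sign (−1)^0·+1^1·-1^5 = -1.
(a,b)_2: α=3, β=-1; u≡3, v≡7 (mod 8); ε(u)ε(v)=1·1, αω(v)=3·0, βω(u)=-1·1; sum ≡ 0  ⇒  +1.
(a,b)_23: α=-2, u≡20; β=0, v≡18 (mod 23); (20|23)=-1, (18|23)=+1; sign (−1)^0·-1^0·+1^-2 = +1.
(a,b)_11: α=2, u≡1; β=2, v≡7 (mod 11); (1|11)=+1, (7|11)=-1; sign (−1)^0·+1^2·-1^2 = +1.
(a,b)_19: α=-2, u≡2; β=0, v≡6 (mod 19); (2|19)=-1, (6|19)=+1; sign (−1)^0·-1^0·+1^-2 = +1.
(a,b)_∞: sgn(390)=+, sgn(910)=+, so +1.
(a,b)_5: α=5, u≡3; β=3, v≡2 (mod 5); (3|5)=-1, (2|5)=-1; sign (−1)^0·-1^3·-1^5 = +1.
|Ram(390, 910)| = 2, even; anisotropic at {7, 13}.

[7, 13]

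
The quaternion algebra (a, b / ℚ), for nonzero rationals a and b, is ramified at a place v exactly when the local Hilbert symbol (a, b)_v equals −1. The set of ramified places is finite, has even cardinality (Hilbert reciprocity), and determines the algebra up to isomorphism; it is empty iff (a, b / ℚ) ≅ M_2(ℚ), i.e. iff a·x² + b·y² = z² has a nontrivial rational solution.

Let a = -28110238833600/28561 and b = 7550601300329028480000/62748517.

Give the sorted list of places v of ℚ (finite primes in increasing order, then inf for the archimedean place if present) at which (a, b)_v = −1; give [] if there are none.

[3, 7, 11, 17]

Mod squares: a ≡ -231, b ≡ 4199. Check v ∈ {∞, 2, 3, 5, 7, 11, 13, 17, 19}.
v=11: a=11^1·(≡4), b=11^2·(≡6) mod 11; (4|11)=+1, (6|11)=-1; (−1)^{1·2·5}·(+1)^2·(-1)^1 = -1.
v=3: a=3^7·(≡1), b=3^10·(≡2) mod 3; (1|3)=+1, (2|3)=-1; (−1)^{7·10·1}·(+1)^10·(-1)^7 = -1.
v=17: a=17^2·(≡7), b=17^3·(≡4) mod 17; (7|17)=-1, (4|17)=+1; (−1)^{2·3·8}·(-1)^3·(+1)^2 = -1.
v=∞: -231 < 0 and 4199 > 0  ⇒  (a,b)_∞ = +1.
v=7: a=7^1·(≡1), b=7^2·(≡3) mod 7; (1|7)=+1, (3|7)=-1; (−1)^{1·2·3}·(+1)^2·(-1)^1 = -1.
v=5: a=5^2·(≡1), b=5^4·(≡4) mod 5; (1|5)=+1, (4|5)=+1; (−1)^{2·4·2}·(+1)^4·(+1)^2 = +1.
v=2: v_2(a)=6, v_2(b)=10; units ≡ 1, 7 (mod 8); ε·ε+αω+βω = 0·1+6·0+10·0 ≡ 0  ⇒  (a,b)_2 = +1.
v=13: a=13^-4·(≡12), b=13^-7·(≡7) mod 13; (12|13)=+1, (7|13)=-1; (−1)^{-4·-7·6}·(+1)^-7·(-1)^-4 = +1.
v=19: a=19^2·(≡11), b=19^3·(≡2) mod 19; (11|19)=+1, (2|19)=-1; (−1)^{2·3·9}·(+1)^3·(-1)^2 = +1.
Ram(-231, 4199) = {3, 7, 11, 17}; no ℚ_3-point on the conic.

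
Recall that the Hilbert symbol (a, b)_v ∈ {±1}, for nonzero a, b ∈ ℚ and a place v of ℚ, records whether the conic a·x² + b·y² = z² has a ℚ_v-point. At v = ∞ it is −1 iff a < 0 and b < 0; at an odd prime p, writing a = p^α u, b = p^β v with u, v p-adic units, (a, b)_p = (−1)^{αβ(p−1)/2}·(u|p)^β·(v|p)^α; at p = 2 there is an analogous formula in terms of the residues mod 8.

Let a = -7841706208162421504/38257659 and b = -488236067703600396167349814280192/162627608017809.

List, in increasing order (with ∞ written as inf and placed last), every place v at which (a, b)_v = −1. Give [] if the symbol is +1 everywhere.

(a, b) ≡ (-70889, -23) mod (ℚ^×)²; places V = {2, 3, 7, 11, 13, 19, 23, 37, 41, 43, ∞}.
(a,b)_19: α=-1, u≡8; β=-2, v≡2 (mod 19); (8|19)=-1, (2|19)=-1; sign (−1)^0·-1^-2·-1^-1 = -1.
(a,b)_13: α=3, u≡6; β=6, v≡10 (mod 13); (6|13)=-1, (10|13)=+1; sign (−1)^0·-1^6·+1^3 = +1.
(a,b)_∞: sgn(-70889)=−, sgn(-23)=−, so -1.
(a,b)_37: α=4, u≡21; β=6, v≡20 (mod 37); (21|37)=+1, (20|37)=-1; sign (−1)^0·+1^6·-1^4 = +1.
(a,b)_41: α=1, u≡35; β=2, v≡40 (mod 41); (35|41)=-1, (40|41)=+1; sign (−1)^0·-1^2·+1^1 = +1.
(a,b)_23: α=2, u≡19; β=3, v≡20 (mod 23); (19|23)=-1, (20|23)=-1; sign (−1)^0·-1^3·-1^2 = -1.
(a,b)_11: α=-2, u≡6; β=-4, v≡8 (mod 11); (6|11)=-1, (8|11)=-1; sign (−1)^0·-1^-4·-1^-2 = +1.
(a,b)_2: α=8, β=14; u≡7, v≡1 (mod 8); ε(u)ε(v)=1·0, αω(v)=8·0, βω(u)=14·0; sum ≡ 0  ⇒  +1.
(a,b)_7: α=3, u≡4; β=6, v≡6 (mod 7); (4|7)=+1, (6|7)=-1; sign (−1)^0·+1^6·-1^3 = -1.
(a,b)_3: α=-2, u≡1; β=-2, v≡1 (mod 3); (1|3)=+1, (1|3)=+1; sign (−1)^0·+1^-2·+1^-2 = +1.
(a,b)_43: α=-2, u≡27; β=-4, v≡18 (mod 43); (27|43)=-1, (18|43)=-1; sign (−1)^0·-1^-4·-1^-2 = +1.
Ram(-70889, -23) = {7, 19, 23, ∞}; no ℚ_7-point on the conic.

[7, 19, 23, inf]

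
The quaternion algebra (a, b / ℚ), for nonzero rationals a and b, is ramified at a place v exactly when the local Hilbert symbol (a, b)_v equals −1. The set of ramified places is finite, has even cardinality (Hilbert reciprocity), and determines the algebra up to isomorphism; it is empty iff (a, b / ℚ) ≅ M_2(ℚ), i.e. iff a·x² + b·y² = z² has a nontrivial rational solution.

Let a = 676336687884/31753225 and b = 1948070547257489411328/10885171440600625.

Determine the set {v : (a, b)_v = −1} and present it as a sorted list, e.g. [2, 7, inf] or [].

(a, b) ≡ (11, 13) mod (ℚ^×)²; places V = {2, 3, 5, 7, 11, 13, 17, 23, ∞}.
(a,b)_7: α=-4, u≡2; β=-6, v≡6 (mod 7); (2|7)=+1, (6|7)=-1; sign (−1)^0·+1^-6·-1^-4 = +1.
(a,b)_23: α=-2, u≡7; β=-6, v≡18 (mod 23); (7|23)=-1, (18|23)=+1; sign (−1)^0·-1^-6·+1^-2 = +1.
(a,b)_3: α=2, u≡2; β=4, v≡1 (mod 3); (2|3)=-1, (1|3)=+1; sign (−1)^0·-1^4·+1^2 = +1.
(a,b)_17: α=4, u≡11; β=6, v≡8 (mod 17); (11|17)=-1, (8|17)=+1; sign (−1)^0·-1^6·+1^4 = +1.
(a,b)_∞: sgn(11)=+, sgn(13)=+, so +1.
(a,b)_11: α=3, u≡1; β=6, v≡6 (mod 11); (1|11)=+1, (6|11)=-1; sign (−1)^0·+1^6·-1^3 = -1.
(a,b)_2: α=2, β=8; u≡3, v≡5 (mod 8); ε(u)ε(v)=1·0, αω(v)=2·1, βω(u)=8·1; sum ≡ 0  ⇒  +1.
(a,b)_13: α=2, u≡6; β=3, v≡1 (mod 13); (6|13)=-1, (1|13)=+1; sign (−1)^0·-1^3·+1^2 = -1.
(a,b)_5: α=-2, u≡1; β=-4, v≡3 (mod 5); (1|5)=+1, (3|5)=-1; sign (−1)^0·+1^-4·-1^-2 = +1.
|Ram(11, 13)| = 2, even; anisotropic at {11, 13}.

[11, 13]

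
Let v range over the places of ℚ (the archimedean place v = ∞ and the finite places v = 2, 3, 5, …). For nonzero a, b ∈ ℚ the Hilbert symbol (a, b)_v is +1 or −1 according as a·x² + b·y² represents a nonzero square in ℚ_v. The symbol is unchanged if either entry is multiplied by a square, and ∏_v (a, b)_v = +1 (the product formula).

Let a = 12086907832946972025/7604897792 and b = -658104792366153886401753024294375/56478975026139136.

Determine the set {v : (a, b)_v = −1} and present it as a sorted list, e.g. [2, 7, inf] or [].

(a, b) ≡ (2002, -231) mod (ℚ^×)²; places V = {2, 3, 5, 7, 11, 13, 31, 41, 47, ∞}.
(a,b)_31: α=4, u≡8; β=6, v≡22 (mod 31); (8|31)=+1, (22|31)=-1; sign (−1)^0·+1^6·-1^4 = +1.
(a,b)_∞: sgn(2002)=+, sgn(-231)=−, so +1.
(a,b)_5: α=2, u≡3; β=4, v≡4 (mod 5); (3|5)=-1, (4|5)=+1; sign (−1)^0·-1^4·+1^2 = +1.
(a,b)_2: α=-11, β=-12; u≡1, v≡1 (mod 8); ε(u)ε(v)=0·0, αω(v)=-11·0, βω(u)=-12·0; sum ≡ 0  ⇒  +1.
(a,b)_7: α=3, u≡5; β=5, v≡2 (mod 7); (5|7)=-1, (2|7)=+1; sign (−1)^1·-1^5·+1^3 = +1.
(a,b)_47: α=-2, u≡25; β=-4, v≡14 (mod 47); (25|47)=+1, (14|47)=+1; sign (−1)^0·+1^-4·+1^-2 = +1.
(a,b)_11: α=5, u≡6; β=9, v≡9 (mod 11); (6|11)=-1, (9|11)=+1; sign (−1)^1·-1^9·+1^5 = +1.
(a,b)_13: α=1, u≡11; β=2, v≡4 (mod 13); (11|13)=-1, (4|13)=+1; sign (−1)^0·-1^2·+1^1 = +1.
(a,b)_3: α=6, u≡1; β=11, v≡1 (mod 3); (1|3)=+1, (1|3)=+1; sign (−1)^0·+1^11·+1^6 = +1.
(a,b)_41: α=-2, u≡6; β=-4, v≡19 (mod 41); (6|41)=-1, (19|41)=-1; sign (−1)^0·-1^-4·-1^-2 = +1.
Every local symbol is +1, so the conic 2002·x² + -231·y² = z² has ℚ_v-points for all v and hence a ℚ-point; (a, b / ℚ) ≅ M_2(ℚ).

[]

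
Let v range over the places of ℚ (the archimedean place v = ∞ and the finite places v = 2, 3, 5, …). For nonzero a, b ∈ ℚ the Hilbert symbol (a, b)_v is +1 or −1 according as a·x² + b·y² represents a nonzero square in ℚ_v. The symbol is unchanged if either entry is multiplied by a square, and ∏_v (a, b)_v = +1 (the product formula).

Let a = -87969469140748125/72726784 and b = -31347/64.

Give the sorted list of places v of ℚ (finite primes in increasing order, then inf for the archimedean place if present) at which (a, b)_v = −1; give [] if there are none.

[7, 19, 29, inf]

Mod squares: a ≡ -87403477, b ≡ -43. Check v ∈ {∞, 2, 3, 5, 7, 13, 17, 19, 29, 31, 41, 43, 47}.
v=2: v_2(a)=-8, v_2(b)=-6; units ≡ 3, 5 (mod 8); ε·ε+αω+βω = 1·0+-8·1+-6·1 ≡ 0  ⇒  (a,b)_2 = +1.
v=43: a=43^1·(≡15), b=43^1·(≡39) mod 43; (15|43)=+1, (39|43)=-1; (−1)^{1·1·21}·(+1)^1·(-1)^1 = +1.
v=19: a=19^1·(≡14), b=19^0·(≡14) mod 19; (14|19)=-1, (14|19)=-1; (−1)^{1·0·9}·(-1)^0·(-1)^1 = -1.
v=47: a=47^2·(≡31), b=47^0·(≡25) mod 47; (31|47)=-1, (25|47)=+1; (−1)^{2·0·23}·(-1)^0·(+1)^2 = +1.
v=3: a=3^6·(≡2), b=3^6·(≡2) mod 3; (2|3)=-1, (2|3)=-1; (−1)^{6·6·1}·(-1)^6·(-1)^6 = +1.
v=∞: -87403477 < 0 and -43 < 0  ⇒  (a,b)_∞ = -1.
v=29: a=29^1·(≡7), b=29^0·(≡10) mod 29; (7|29)=+1, (10|29)=-1; (−1)^{1·0·14}·(+1)^0·(-1)^1 = -1.
v=17: a=17^1·(≡12), b=17^0·(≡4) mod 17; (12|17)=-1, (4|17)=+1; (−1)^{1·0·8}·(-1)^0·(+1)^1 = +1.
v=7: a=7^1·(≡1), b=7^0·(≡6) mod 7; (1|7)=+1, (6|7)=-1; (−1)^{1·0·3}·(+1)^0·(-1)^1 = -1.
v=5: a=5^4·(≡2), b=5^0·(≡2) mod 5; (2|5)=-1, (2|5)=-1; (−1)^{4·0·2}·(-1)^0·(-1)^4 = +1.
v=13: a=13^-2·(≡7), b=13^0·(≡4) mod 13; (7|13)=-1, (4|13)=+1; (−1)^{-2·0·6}·(-1)^0·(+1)^-2 = +1.
v=41: a=41^-2·(≡37), b=41^0·(≡40) mod 41; (37|41)=+1, (40|41)=+1; (−1)^{-2·0·20}·(+1)^0·(+1)^-2 = +1.
v=31: a=31^1·(≡7), b=31^0·(≡28) mod 31; (7|31)=+1, (28|31)=+1; (−1)^{1·0·15}·(+1)^0·(+1)^1 = +1.
(-87403477, -43 / ℚ) ramifies at {7, 19, 29, ∞}: a division algebra.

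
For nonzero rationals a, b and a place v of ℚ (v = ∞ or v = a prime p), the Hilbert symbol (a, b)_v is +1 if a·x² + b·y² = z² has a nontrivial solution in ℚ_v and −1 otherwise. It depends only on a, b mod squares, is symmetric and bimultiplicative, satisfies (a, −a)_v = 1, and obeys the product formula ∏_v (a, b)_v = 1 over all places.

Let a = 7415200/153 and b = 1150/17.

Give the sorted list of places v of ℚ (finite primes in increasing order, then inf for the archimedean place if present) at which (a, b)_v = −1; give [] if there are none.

[2, 13, 17, 23]

Mod squares: a ≡ 315146, b ≡ 782. Check v ∈ {∞, 2, 3, 5, 13, 17, 23, 31}.
v=31: a=31^1·(≡29), b=31^0·(≡2) mod 31; (29|31)=-1, (2|31)=+1; (−1)^{1·0·15}·(-1)^0·(+1)^1 = +1.
v=13: a=13^1·(≡9), b=13^0·(≡8) mod 13; (9|13)=+1, (8|13)=-1; (−1)^{1·0·6}·(+1)^0·(-1)^1 = -1.
v=3: a=3^-2·(≡2), b=3^0·(≡2) mod 3; (2|3)=-1, (2|3)=-1; (−1)^{-2·0·1}·(-1)^0·(-1)^-2 = +1.
v=17: a=17^-1·(≡8), b=17^-1·(≡11) mod 17; (8|17)=+1, (11|17)=-1; (−1)^{-1·-1·8}·(+1)^-1·(-1)^-1 = -1.
v=5: a=5^2·(≡1), b=5^2·(≡3) mod 5; (1|5)=+1, (3|5)=-1; (−1)^{2·2·2}·(+1)^2·(-1)^2 = +1.
v=∞: 315146 > 0 and 782 > 0  ⇒  (a,b)_∞ = +1.
v=23: a=23^1·(≡19), b=23^1·(≡7) mod 23; (19|23)=-1, (7|23)=-1; (−1)^{1·1·11}·(-1)^1·(-1)^1 = -1.
v=2: v_2(a)=5, v_2(b)=1; units ≡ 5, 7 (mod 8); ε·ε+αω+βω = 0·1+5·0+1·1 ≡ 1  ⇒  (a,b)_2 = -1.
Ram(315146, 782) = {2, 13, 17, 23}; no ℚ_2-point on the conic.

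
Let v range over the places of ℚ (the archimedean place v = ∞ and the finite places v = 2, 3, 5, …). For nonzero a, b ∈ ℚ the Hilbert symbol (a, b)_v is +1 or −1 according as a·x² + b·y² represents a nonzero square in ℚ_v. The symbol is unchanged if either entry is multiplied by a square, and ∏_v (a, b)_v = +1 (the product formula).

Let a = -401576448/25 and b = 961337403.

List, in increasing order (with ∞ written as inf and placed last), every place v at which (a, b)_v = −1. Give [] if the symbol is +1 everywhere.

[7, 17]

Mod squares: a ≡ -9282, b ≡ 3. Check v ∈ {∞, 2, 3, 5, 7, 13, 17}.
v=2: v_2(a)=9, v_2(b)=0; units ≡ 7, 3 (mod 8); ε·ε+αω+βω = 1·1+9·1+0·0 ≡ 0  ⇒  (a,b)_2 = +1.
v=13: a=13^3·(≡4), b=13^2·(≡3) mod 13; (4|13)=+1, (3|13)=+1; (−1)^{3·2·6}·(+1)^2·(+1)^3 = +1.
v=7: a=7^1·(≡4), b=7^0·(≡5) mod 7; (4|7)=+1, (5|7)=-1; (−1)^{1·0·3}·(+1)^0·(-1)^1 = -1.
v=3: a=3^1·(≡2), b=3^9·(≡1) mod 3; (2|3)=-1, (1|3)=+1; (−1)^{1·9·1}·(-1)^9·(+1)^1 = +1.
v=∞: -9282 < 0 and 3 > 0  ⇒  (a,b)_∞ = +1.
v=5: a=5^-2·(≡2), b=5^0·(≡3) mod 5; (2|5)=-1, (3|5)=-1; (−1)^{-2·0·2}·(-1)^0·(-1)^-2 = +1.
v=17: a=17^1·(≡13), b=17^2·(≡3) mod 17; (13|17)=+1, (3|17)=-1; (−1)^{1·2·8}·(+1)^2·(-1)^1 = -1.
Ram(-9282, 3) = {7, 17}; no ℚ_7-point on the conic.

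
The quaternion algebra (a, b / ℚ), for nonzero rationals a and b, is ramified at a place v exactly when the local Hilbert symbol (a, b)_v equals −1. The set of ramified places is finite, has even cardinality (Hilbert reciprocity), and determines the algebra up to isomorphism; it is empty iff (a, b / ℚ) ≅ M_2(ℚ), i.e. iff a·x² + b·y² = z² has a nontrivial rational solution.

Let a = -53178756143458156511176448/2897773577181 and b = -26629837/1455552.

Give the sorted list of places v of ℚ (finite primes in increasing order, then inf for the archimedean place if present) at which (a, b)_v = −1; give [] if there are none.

(a, b) ≡ (-36399363, -1103011) mod (ℚ^×)²; places V = {2, 3, 7, 11, 13, 17, 19, 23, 31, ∞}.
(a,b)_31: α=3, u≡16; β=1, v≡5 (mod 31); (16|31)=+1, (5|31)=+1; sign (−1)^1·+1^1·+1^3 = -1.
(a,b)_∞: sgn(-36399363)=−, sgn(-1103011)=−, so -1.
(a,b)_3: α=-3, u≡1; β=-2, v≡2 (mod 3); (1|3)=+1, (2|3)=-1; sign (−1)^0·+1^-2·-1^-3 = -1.
(a,b)_23: α=3, u≡4; β=1, v≡15 (mod 23); (4|23)=+1, (15|23)=-1; sign (−1)^1·+1^1·-1^3 = +1.
(a,b)_11: α=1, u≡4; β=0, v≡3 (mod 11); (4|11)=+1, (3|11)=+1; sign (−1)^0·+1^0·+1^1 = +1.
(a,b)_13: α=9, u≡7; β=3, v≡3 (mod 13); (7|13)=-1, (3|13)=+1; sign (−1)^0·-1^3·+1^9 = -1.
(a,b)_17: α=3, u≡10; β=1, v≡6 (mod 17); (10|17)=-1, (6|17)=-1; sign (−1)^0·-1^1·-1^3 = +1.
(a,b)_19: α=-4, u≡4; β=-2, v≡3 (mod 19); (4|19)=+1, (3|19)=-1; sign (−1)^0·+1^-2·-1^-4 = +1.
(a,b)_7: α=-7, u≡6; β=-1, v≡4 (mod 7); (6|7)=-1, (4|7)=+1; sign (−1)^1·-1^-1·+1^-7 = +1.
(a,b)_2: α=8, β=-6; u≡5, v≡5 (mod 8); ε(u)ε(v)=0·0, αω(v)=8·1, βω(u)=-6·1; sum ≡ 0  ⇒  +1.
(-36399363, -1103011 / ℚ) ramifies at {3, 13, 31, ∞}: a division algebra.

[3, 13, 31, inf]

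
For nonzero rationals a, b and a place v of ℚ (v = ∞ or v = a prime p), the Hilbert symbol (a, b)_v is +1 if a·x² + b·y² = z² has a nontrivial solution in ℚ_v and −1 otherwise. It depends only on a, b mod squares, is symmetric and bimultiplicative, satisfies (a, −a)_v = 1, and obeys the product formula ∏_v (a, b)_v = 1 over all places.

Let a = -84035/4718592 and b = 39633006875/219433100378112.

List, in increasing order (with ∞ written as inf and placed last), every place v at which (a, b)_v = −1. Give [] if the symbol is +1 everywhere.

(a, b) ≡ (-70, 33) mod (ℚ^×)²; places V = {2, 3, 5, 7, 11, 29, ∞}.
(a,b)_3: α=-2, u≡2; β=-5, v≡2 (mod 3); (2|3)=-1, (2|3)=-1; sign (−1)^0·-1^-5·-1^-2 = -1.
(a,b)_2: α=-19, β=-30; u≡5, v≡1 (mod 8); ε(u)ε(v)=0·0, αω(v)=-19·0, βω(u)=-30·1; sum ≡ 0  ⇒  +1.
(a,b)_5: α=1, u≡4; β=4, v≡3 (mod 5); (4|5)=+1, (3|5)=-1; sign (−1)^0·+1^4·-1^1 = -1.
(a,b)_11: α=0, u≡6; β=1, v≡3 (mod 11); (6|11)=-1, (3|11)=+1; sign (−1)^0·-1^1·+1^0 = -1.
(a,b)_7: α=5, u≡4; β=8, v≡3 (mod 7); (4|7)=+1, (3|7)=-1; sign (−1)^0·+1^8·-1^5 = -1.
(a,b)_29: α=0, u≡18; β=-2, v≡28 (mod 29); (18|29)=-1, (28|29)=+1; sign (−1)^0·-1^-2·+1^0 = +1.
(a,b)_∞: sgn(-70)=−, sgn(33)=+, so +1.
Ram(-70, 33) = {3, 5, 7, 11}; no ℚ_3-point on the conic.

[3, 5, 7, 11]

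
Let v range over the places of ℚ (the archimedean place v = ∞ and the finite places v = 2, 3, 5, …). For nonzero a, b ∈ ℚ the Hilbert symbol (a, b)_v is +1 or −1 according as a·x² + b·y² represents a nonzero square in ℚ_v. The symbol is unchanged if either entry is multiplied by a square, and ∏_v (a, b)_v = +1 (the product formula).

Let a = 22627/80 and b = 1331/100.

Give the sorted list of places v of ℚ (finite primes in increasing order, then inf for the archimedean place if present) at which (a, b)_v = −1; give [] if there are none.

[2, 17]

Mod squares: a ≡ 935, b ≡ 11. Check v ∈ {∞, 2, 5, 11, 17}.
v=∞: 935 > 0 and 11 > 0  ⇒  (a,b)_∞ = +1.
v=2: v_2(a)=-4, v_2(b)=-2; units ≡ 7, 3 (mod 8); ε·ε+αω+βω = 1·1+-4·1+-2·0 ≡ 1  ⇒  (a,b)_2 = -1.
v=5: a=5^-1·(≡2), b=5^-2·(≡4) mod 5; (2|5)=-1, (4|5)=+1; (−1)^{-1·-2·2}·(-1)^-2·(+1)^-1 = +1.
v=17: a=17^1·(≡16), b=17^0·(≡6) mod 17; (16|17)=+1, (6|17)=-1; (−1)^{1·0·8}·(+1)^0·(-1)^1 = -1.
v=11: a=11^3·(≡2), b=11^3·(≡1) mod 11; (2|11)=-1, (1|11)=+1; (−1)^{3·3·5}·(-1)^3·(+1)^3 = +1.
|Ram(935, 11)| = 2, even; anisotropic at {2, 17}.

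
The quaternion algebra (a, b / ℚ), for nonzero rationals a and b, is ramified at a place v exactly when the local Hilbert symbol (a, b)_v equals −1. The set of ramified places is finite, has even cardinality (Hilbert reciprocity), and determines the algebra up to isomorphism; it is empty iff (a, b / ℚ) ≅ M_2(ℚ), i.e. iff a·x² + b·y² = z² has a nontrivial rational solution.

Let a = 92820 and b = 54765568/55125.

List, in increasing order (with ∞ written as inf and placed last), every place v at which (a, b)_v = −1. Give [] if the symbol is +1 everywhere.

[2, 3, 5, 7]

Mod squares: a ≡ 23205, b ≡ 2210. Check v ∈ {∞, 2, 3, 5, 7, 11, 13, 17}.
v=2: v_2(a)=2, v_2(b)=11; units ≡ 5, 1 (mod 8); ε·ε+αω+βω = 0·0+2·0+11·1 ≡ 1  ⇒  (a,b)_2 = -1.
v=13: a=13^1·(≡3), b=13^1·(≡12) mod 13; (3|13)=+1, (12|13)=+1; (−1)^{1·1·6}·(+1)^1·(+1)^1 = +1.
v=17: a=17^1·(≡3), b=17^1·(≡5) mod 17; (3|17)=-1, (5|17)=-1; (−1)^{1·1·8}·(-1)^1·(-1)^1 = +1.
v=11: a=11^0·(≡2), b=11^2·(≡6) mod 11; (2|11)=-1, (6|11)=-1; (−1)^{0·2·5}·(-1)^2·(-1)^0 = +1.
v=7: a=7^1·(≡2), b=7^-2·(≡5) mod 7; (2|7)=+1, (5|7)=-1; (−1)^{1·-2·3}·(+1)^-2·(-1)^1 = -1.
v=3: a=3^1·(≡1), b=3^-2·(≡2) mod 3; (1|3)=+1, (2|3)=-1; (−1)^{1·-2·1}·(+1)^-2·(-1)^1 = -1.
v=5: a=5^1·(≡4), b=5^-3·(≡3) mod 5; (4|5)=+1, (3|5)=-1; (−1)^{1·-3·2}·(+1)^-3·(-1)^1 = -1.
v=∞: 23205 > 0 and 2210 > 0  ⇒  (a,b)_∞ = +1.
Ram(23205, 2210) = {2, 3, 5, 7}; no ℚ_2-point on the conic.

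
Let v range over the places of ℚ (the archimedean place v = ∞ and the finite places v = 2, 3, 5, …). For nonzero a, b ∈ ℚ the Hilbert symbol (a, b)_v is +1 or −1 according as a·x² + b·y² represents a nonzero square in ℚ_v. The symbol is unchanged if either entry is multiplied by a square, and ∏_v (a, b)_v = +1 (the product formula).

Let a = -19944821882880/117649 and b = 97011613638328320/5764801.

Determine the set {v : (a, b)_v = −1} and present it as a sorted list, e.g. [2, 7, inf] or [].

Mod squares: a ≡ -93670, b ≡ 4930. Check v ∈ {∞, 2, 3, 5, 7, 17, 19, 29}.
v=5: a=5^1·(≡1), b=5^1·(≡4) mod 5; (1|5)=+1, (4|5)=+1; (−1)^{1·1·2}·(+1)^1·(+1)^1 = +1.
v=7: a=7^-6·(≡1), b=7^-8·(≡1) mod 7; (1|7)=+1, (1|7)=+1; (−1)^{-6·-8·3}·(+1)^-8·(+1)^-6 = +1.
v=2: v_2(a)=17, v_2(b)=25; units ≡ 5, 1 (mod 8); ε·ε+αω+βω = 0·0+17·0+25·1 ≡ 1  ⇒  (a,b)_2 = -1.
v=17: a=17^1·(≡9), b=17^1·(≡9) mod 17; (9|17)=+1, (9|17)=+1; (−1)^{1·1·8}·(+1)^1·(+1)^1 = +1.
v=29: a=29^1·(≡18), b=29^1·(≡13) mod 29; (18|29)=-1, (13|29)=+1; (−1)^{1·1·14}·(-1)^1·(+1)^1 = -1.
v=19: a=19^3·(≡13), b=19^4·(≡17) mod 19; (13|19)=-1, (17|19)=+1; (−1)^{3·4·9}·(-1)^4·(+1)^3 = +1.
v=3: a=3^2·(≡2), b=3^2·(≡1) mod 3; (2|3)=-1, (1|3)=+1; (−1)^{2·2·1}·(-1)^2·(+1)^2 = +1.
v=∞: -93670 < 0 and 4930 > 0  ⇒  (a,b)_∞ = +1.
|Ram(-93670, 4930)| = 2, even; anisotropic at {2, 29}.

[2, 29]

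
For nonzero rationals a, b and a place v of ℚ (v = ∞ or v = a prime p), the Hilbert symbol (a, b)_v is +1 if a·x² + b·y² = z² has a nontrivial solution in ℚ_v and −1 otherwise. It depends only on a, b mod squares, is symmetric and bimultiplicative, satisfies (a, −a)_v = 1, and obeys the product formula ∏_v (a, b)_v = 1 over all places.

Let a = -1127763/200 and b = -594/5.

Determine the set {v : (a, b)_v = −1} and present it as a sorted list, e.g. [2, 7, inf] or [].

[3, 7, 11, 13, 17, inf]

(a, b) ≡ (-3094, -330) mod (ℚ^×)²; places V = {2, 3, 5, 7, 11, 13, 17, ∞}.
(a,b)_2: α=-3, β=1; u≡5, v≡3 (mod 8); ε(u)ε(v)=0·1, αω(v)=-3·1, βω(u)=1·1; sum ≡ 0  ⇒  +1.
(a,b)_7: α=1, u≡6; β=0, v≡3 (mod 7); (6|7)=-1, (3|7)=-1; sign (−1)^0·-1^0·-1^1 = -1.
(a,b)_13: α=1, u≡10; β=0, v≡6 (mod 13); (10|13)=+1, (6|13)=-1; sign (−1)^0·+1^0·-1^1 = -1.
(a,b)_5: α=-2, u≡4; β=-1, v≡1 (mod 5); (4|5)=+1, (1|5)=+1; sign (−1)^0·+1^-1·+1^-2 = +1.
(a,b)_17: α=1, u≡14; β=0, v≡7 (mod 17); (14|17)=-1, (7|17)=-1; sign (−1)^0·-1^0·-1^1 = -1.
(a,b)_11: α=0, u≡6; β=1, v≡9 (mod 11); (6|11)=-1, (9|11)=+1; sign (−1)^0·-1^1·+1^0 = -1.
(a,b)_∞: sgn(-3094)=−, sgn(-330)=−, so -1.
(a,b)_3: α=6, u≡2; β=3, v≡1 (mod 3); (2|3)=-1, (1|3)=+1; sign (−1)^0·-1^3·+1^6 = -1.
|Ram(-3094, -330)| = 6, even; anisotropic at {3, 7, 11, 13, 17, ∞}.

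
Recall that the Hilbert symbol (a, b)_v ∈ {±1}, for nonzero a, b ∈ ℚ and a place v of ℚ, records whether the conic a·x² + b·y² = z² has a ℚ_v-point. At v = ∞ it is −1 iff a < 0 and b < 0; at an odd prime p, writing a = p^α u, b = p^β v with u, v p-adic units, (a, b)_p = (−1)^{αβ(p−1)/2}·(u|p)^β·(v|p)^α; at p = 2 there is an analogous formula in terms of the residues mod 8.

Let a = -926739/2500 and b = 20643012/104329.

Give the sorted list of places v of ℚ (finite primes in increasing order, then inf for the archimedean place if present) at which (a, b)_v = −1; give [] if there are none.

(a, b) ≡ (-851, 377) mod (ℚ^×)²; places V = {2, 3, 5, 11, 13, 17, 19, 23, 29, 37, ∞}.
(a,b)_23: α=1, u≡16; β=0, v≡6 (mod 23); (16|23)=+1, (6|23)=+1; sign (−1)^0·+1^0·+1^1 = +1.
(a,b)_11: α=2, u≡10; β=0, v≡1 (mod 11); (10|11)=-1, (1|11)=+1; sign (−1)^0·-1^0·+1^2 = +1.
(a,b)_29: α=0, u≡12; β=1, v≡25 (mod 29); (12|29)=-1, (25|29)=+1; sign (−1)^0·-1^1·+1^0 = -1.
(a,b)_∞: sgn(-851)=−, sgn(377)=+, so +1.
(a,b)_37: α=1, u≡23; β=0, v≡16 (mod 37); (23|37)=-1, (16|37)=+1; sign (−1)^0·-1^0·+1^1 = +1.
(a,b)_13: α=0, u≡11; β=3, v≡9 (mod 13); (11|13)=-1, (9|13)=+1; sign (−1)^0·-1^3·+1^0 = -1.
(a,b)_3: α=2, u≡1; β=4, v≡2 (mod 3); (1|3)=+1, (2|3)=-1; sign (−1)^0·+1^4·-1^2 = +1.
(a,b)_17: α=0, u≡16; β=-2, v≡12 (mod 17); (16|17)=+1, (12|17)=-1; sign (−1)^0·+1^-2·-1^0 = +1.
(a,b)_19: α=0, u≡16; β=-2, v≡11 (mod 19); (16|19)=+1, (11|19)=+1; sign (−1)^0·+1^-2·+1^0 = +1.
(a,b)_2: α=-2, β=2; u≡5, v≡1 (mod 8); ε(u)ε(v)=0·0, αω(v)=-2·0, βω(u)=2·1; sum ≡ 0  ⇒  +1.
(a,b)_5: α=-4, u≡4; β=0, v≡3 (mod 5); (4|5)=+1, (3|5)=-1; sign (−1)^0·+1^0·-1^-4 = +1.
|Ram(-851, 377)| = 2, even; anisotropic at {13, 29}.

[13, 29]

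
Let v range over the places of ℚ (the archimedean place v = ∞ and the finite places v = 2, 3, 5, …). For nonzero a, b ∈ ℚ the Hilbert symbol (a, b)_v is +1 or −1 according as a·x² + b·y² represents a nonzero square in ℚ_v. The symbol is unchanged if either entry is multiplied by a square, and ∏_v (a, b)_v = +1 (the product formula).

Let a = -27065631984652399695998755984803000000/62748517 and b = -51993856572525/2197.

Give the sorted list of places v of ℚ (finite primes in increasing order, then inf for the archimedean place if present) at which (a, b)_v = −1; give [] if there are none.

[7, inf]

(a, b) ≡ (-9038471, -169828113) mod (ℚ^×)²; places V = {2, 3, 5, 7, 13, 17, 19, 23, 37, 43, ∞}.
(a,b)_5: α=6, u≡4; β=2, v≡2 (mod 5); (4|5)=+1, (2|5)=-1; sign (−1)^0·+1^2·-1^6 = +1.
(a,b)_3: α=8, u≡1; β=3, v≡2 (mod 3); (1|3)=+1, (2|3)=-1; sign (−1)^0·+1^3·-1^8 = +1.
(a,b)_13: α=-7, u≡10; β=-3, v≡3 (mod 13); (10|13)=+1, (3|13)=+1; sign (−1)^0·+1^-3·+1^-7 = +1.
(a,b)_17: α=2, u≡13; β=1, v≡16 (mod 17); (13|17)=+1, (16|17)=+1; sign (−1)^0·+1^1·+1^2 = +1.
(a,b)_7: α=6, u≡5; β=3, v≡4 (mod 7); (5|7)=-1, (4|7)=+1; sign (−1)^0·-1^3·+1^6 = -1.
(a,b)_2: α=6, β=0; u≡1, v≡7 (mod 8); ε(u)ε(v)=0·1, αω(v)=6·0, βω(u)=0·0; sum ≡ 0  ⇒  +1.
(a,b)_19: α=5, u≡15; β=2, v≡11 (mod 19); (15|19)=-1, (11|19)=+1; sign (−1)^0·-1^2·+1^5 = +1.
(a,b)_43: α=3, u≡42; β=1, v≡36 (mod 43); (42|43)=-1, (36|43)=+1; sign (−1)^1·-1^1·+1^3 = +1.
(a,b)_∞: sgn(-9038471)=−, sgn(-169828113)=−, so -1.
(a,b)_23: α=3, u≡9; β=1, v≡17 (mod 23); (9|23)=+1, (17|23)=-1; sign (−1)^1·+1^1·-1^3 = +1.
(a,b)_37: α=3, u≡34; β=1, v≡1 (mod 37); (34|37)=+1, (1|37)=+1; sign (−1)^0·+1^1·+1^3 = +1.
|Ram(-9038471, -169828113)| = 2, even; anisotropic at {7, ∞}.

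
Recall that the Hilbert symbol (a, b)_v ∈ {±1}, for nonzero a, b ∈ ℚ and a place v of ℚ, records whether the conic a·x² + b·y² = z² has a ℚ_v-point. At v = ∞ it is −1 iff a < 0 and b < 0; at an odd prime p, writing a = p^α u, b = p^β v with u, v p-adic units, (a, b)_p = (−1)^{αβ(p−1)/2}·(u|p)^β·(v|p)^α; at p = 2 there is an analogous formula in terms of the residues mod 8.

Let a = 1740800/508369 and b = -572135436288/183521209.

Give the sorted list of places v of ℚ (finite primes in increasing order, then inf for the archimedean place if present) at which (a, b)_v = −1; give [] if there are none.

[3, 17]

Mod squares: a ≡ 17, b ≡ -663. Check v ∈ {∞, 2, 3, 5, 13, 17, 19, 23, 31}.
v=17: a=17^1·(≡9), b=17^3·(≡6) mod 17; (9|17)=+1, (6|17)=-1; (−1)^{1·3·8}·(+1)^3·(-1)^1 = -1.
v=5: a=5^2·(≡3), b=5^0·(≡3) mod 5; (3|5)=-1, (3|5)=-1; (−1)^{2·0·2}·(-1)^0·(-1)^2 = +1.
v=3: a=3^0·(≡2), b=3^7·(≡1) mod 3; (2|3)=-1, (1|3)=+1; (−1)^{0·7·1}·(-1)^7·(+1)^0 = -1.
v=2: v_2(a)=12, v_2(b)=12; units ≡ 1, 1 (mod 8); ε·ε+αω+βω = 0·0+12·0+12·0 ≡ 0  ⇒  (a,b)_2 = +1.
v=∞: 17 > 0 and -663 < 0  ⇒  (a,b)_∞ = +1.
v=23: a=23^-2·(≡14), b=23^-2·(≡16) mod 23; (14|23)=-1, (16|23)=+1; (−1)^{-2·-2·11}·(-1)^-2·(+1)^-2 = +1.
v=19: a=19^0·(≡4), b=19^-2·(≡13) mod 19; (4|19)=+1, (13|19)=-1; (−1)^{0·-2·9}·(+1)^-2·(-1)^0 = +1.
v=13: a=13^0·(≡12), b=13^1·(≡3) mod 13; (12|13)=+1, (3|13)=+1; (−1)^{0·1·6}·(+1)^1·(+1)^0 = +1.
v=31: a=31^-2·(≡13), b=31^-2·(≡25) mod 31; (13|31)=-1, (25|31)=+1; (−1)^{-2·-2·15}·(-1)^-2·(+1)^-2 = +1.
(17, -663 / ℚ) ramifies at {3, 17}: a division algebra.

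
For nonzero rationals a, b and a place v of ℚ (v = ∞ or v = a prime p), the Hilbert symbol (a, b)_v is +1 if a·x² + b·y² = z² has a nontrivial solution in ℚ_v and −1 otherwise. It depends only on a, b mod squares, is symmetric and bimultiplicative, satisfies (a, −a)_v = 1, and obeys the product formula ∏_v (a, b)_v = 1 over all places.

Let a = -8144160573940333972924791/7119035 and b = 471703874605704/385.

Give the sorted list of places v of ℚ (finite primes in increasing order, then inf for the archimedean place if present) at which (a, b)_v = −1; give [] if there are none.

[2, 7, 11, 17]

(a, b) ≡ (-1365, 13090) mod (ℚ^×)²; places V = {2, 3, 5, 7, 11, 13, 17, 19, 41, 43, 53, ∞}.
(a,b)_7: α=-1, u≡2; β=-1, v≡1 (mod 7); (2|7)=+1, (1|7)=+1; sign (−1)^1·+1^-1·+1^-1 = -1.
(a,b)_19: α=2, u≡3; β=0, v≡14 (mod 19); (3|19)=-1, (14|19)=-1; sign (−1)^0·-1^0·-1^2 = +1.
(a,b)_41: α=-2, u≡14; β=0, v≡17 (mod 41); (14|41)=-1, (17|41)=-1; sign (−1)^0·-1^0·-1^-2 = +1.
(a,b)_∞: sgn(-1365)=−, sgn(13090)=+, so +1.
(a,b)_11: α=-2, u≡7; β=-1, v≡2 (mod 11); (7|11)=-1, (2|11)=-1; sign (−1)^0·-1^-1·-1^-2 = -1.
(a,b)_43: α=2, u≡15; β=0, v≡3 (mod 43); (15|43)=+1, (3|43)=-1; sign (−1)^0·+1^0·-1^2 = +1.
(a,b)_3: α=1, u≡1; β=2, v≡1 (mod 3); (1|3)=+1, (1|3)=+1; sign (−1)^0·+1^2·+1^1 = +1.
(a,b)_53: α=6, u≡11; β=4, v≡10 (mod 53); (11|53)=+1, (10|53)=+1; sign (−1)^0·+1^4·+1^6 = +1.
(a,b)_13: α=3, u≡9; β=2, v≡4 (mod 13); (9|13)=+1, (4|13)=+1; sign (−1)^0·+1^2·+1^3 = +1.
(a,b)_17: α=4, u≡5; β=3, v≡5 (mod 17); (5|17)=-1, (5|17)=-1; sign (−1)^0·-1^3·-1^4 = -1.
(a,b)_2: α=0, β=3; u≡3, v≡1 (mod 8); ε(u)ε(v)=1·0, αω(v)=0·0, βω(u)=3·1; sum ≡ 1  ⇒  -1.
(a,b)_5: α=-1, u≡2; β=-1, v≡2 (mod 5); (2|5)=-1, (2|5)=-1; sign (−1)^0·-1^-1·-1^-1 = +1.
|Ram(-1365, 13090)| = 4, even; anisotropic at {2, 7, 11, 17}.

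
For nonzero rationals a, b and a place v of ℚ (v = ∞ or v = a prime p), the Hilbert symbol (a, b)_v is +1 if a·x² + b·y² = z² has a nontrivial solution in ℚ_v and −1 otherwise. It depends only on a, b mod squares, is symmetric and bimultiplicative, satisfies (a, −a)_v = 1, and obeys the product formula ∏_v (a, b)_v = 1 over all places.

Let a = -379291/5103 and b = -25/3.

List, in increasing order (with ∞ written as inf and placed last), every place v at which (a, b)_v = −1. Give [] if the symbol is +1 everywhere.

Mod squares: a ≡ -3157, b ≡ -3. Check v ∈ {∞, 2, 3, 5, 7, 11, 29, 41}.
v=41: a=41^1·(≡31), b=41^0·(≡19) mod 41; (31|41)=+1, (19|41)=-1; (−1)^{1·0·20}·(+1)^0·(-1)^1 = -1.
v=11: a=11^1·(≡7), b=11^0·(≡10) mod 11; (7|11)=-1, (10|11)=-1; (−1)^{1·0·5}·(-1)^0·(-1)^1 = -1.
v=2: v_2(a)=0, v_2(b)=0; units ≡ 3, 5 (mod 8); ε·ε+αω+βω = 1·0+0·1+0·1 ≡ 0  ⇒  (a,b)_2 = +1.
v=29: a=29^2·(≡16), b=29^0·(≡11) mod 29; (16|29)=+1, (11|29)=-1; (−1)^{2·0·14}·(+1)^0·(-1)^2 = +1.
v=∞: -3157 < 0 and -3 < 0  ⇒  (a,b)_∞ = -1.
v=7: a=7^-1·(≡4), b=7^0·(≡1) mod 7; (4|7)=+1, (1|7)=+1; (−1)^{-1·0·3}·(+1)^0·(+1)^-1 = +1.
v=5: a=5^0·(≡3), b=5^2·(≡3) mod 5; (3|5)=-1, (3|5)=-1; (−1)^{0·2·2}·(-1)^2·(-1)^0 = +1.
v=3: a=3^-6·(≡2), b=3^-1·(≡2) mod 3; (2|3)=-1, (2|3)=-1; (−1)^{-6·-1·1}·(-1)^-1·(-1)^-6 = -1.
(-3157, -3 / ℚ) ramifies at {3, 11, 41, ∞}: a division algebra.

[3, 11, 41, inf]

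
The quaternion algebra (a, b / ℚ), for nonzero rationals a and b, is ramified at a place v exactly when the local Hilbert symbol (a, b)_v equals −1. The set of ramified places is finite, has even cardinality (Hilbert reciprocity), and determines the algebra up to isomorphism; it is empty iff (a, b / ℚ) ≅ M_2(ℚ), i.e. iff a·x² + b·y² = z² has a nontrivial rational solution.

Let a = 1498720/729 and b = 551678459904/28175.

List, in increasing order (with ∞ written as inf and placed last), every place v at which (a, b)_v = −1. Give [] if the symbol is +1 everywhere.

(a, b) ≡ (93670, 1062347) mod (ℚ^×)²; places V = {2, 3, 5, 7, 11, 13, 17, 19, 23, 29, ∞}.
(a,b)_5: α=1, u≡1; β=-2, v≡2 (mod 5); (1|5)=+1, (2|5)=-1; sign (−1)^0·+1^-2·-1^1 = -1.
(a,b)_11: α=0, u≡1; β=1, v≡8 (mod 11); (1|11)=+1, (8|11)=-1; sign (−1)^0·+1^1·-1^0 = +1.
(a,b)_3: α=-6, u≡1; β=6, v≡2 (mod 3); (1|3)=+1, (2|3)=-1; sign (−1)^0·+1^6·-1^-6 = +1.
(a,b)_17: α=1, u≡1; β=1, v≡13 (mod 17); (1|17)=+1, (13|17)=+1; sign (−1)^0·+1^1·+1^1 = +1.
(a,b)_2: α=5, β=14; u≡3, v≡3 (mod 8); ε(u)ε(v)=1·1, αω(v)=5·1, βω(u)=14·1; sum ≡ 0  ⇒  +1.
(a,b)_∞: sgn(93670)=+, sgn(1062347)=+, so +1.
(a,b)_29: α=1, u≡15; β=0, v≡2 (mod 29); (15|29)=-1, (2|29)=-1; sign (−1)^0·-1^0·-1^1 = -1.
(a,b)_19: α=1, u≡7; β=1, v≡2 (mod 19); (7|19)=+1, (2|19)=-1; sign (−1)^1·+1^1·-1^1 = +1.
(a,b)_7: α=0, u≡6; β=-2, v≡5 (mod 7); (6|7)=-1, (5|7)=-1; sign (−1)^0·-1^-2·-1^0 = +1.
(a,b)_23: α=0, u≡14; β=-1, v≡7 (mod 23); (14|23)=-1, (7|23)=-1; sign (−1)^0·-1^-1·-1^0 = -1.
(a,b)_13: α=0, u≡2; β=1, v≡4 (mod 13); (2|13)=-1, (4|13)=+1; sign (−1)^0·-1^1·+1^0 = -1.
|Ram(93670, 1062347)| = 4, even; anisotropic at {5, 13, 23, 29}.

[5, 13, 23, 29]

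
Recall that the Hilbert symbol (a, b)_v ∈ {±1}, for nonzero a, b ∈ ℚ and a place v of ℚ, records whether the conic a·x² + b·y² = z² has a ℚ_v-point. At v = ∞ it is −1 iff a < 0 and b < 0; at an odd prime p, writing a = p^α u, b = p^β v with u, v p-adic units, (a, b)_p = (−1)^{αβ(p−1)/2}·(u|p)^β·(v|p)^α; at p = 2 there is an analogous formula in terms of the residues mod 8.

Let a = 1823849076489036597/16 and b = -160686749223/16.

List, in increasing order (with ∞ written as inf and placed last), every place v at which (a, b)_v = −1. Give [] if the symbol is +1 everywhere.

Mod squares: a ≡ 13, b ≡ -873103. Check v ∈ {∞, 2, 3, 7, 11, 13, 17, 23, 29}.
v=∞: 13 > 0 and -873103 < 0  ⇒  (a,b)_∞ = +1.
v=23: a=23^2·(≡13), b=23^1·(≡2) mod 23; (13|23)=+1, (2|23)=+1; (−1)^{2·1·11}·(+1)^1·(+1)^2 = +1.
v=3: a=3^2·(≡1), b=3^2·(≡2) mod 3; (1|3)=+1, (2|3)=-1; (−1)^{2·2·1}·(+1)^2·(-1)^2 = +1.
v=2: v_2(a)=-4, v_2(b)=-4; units ≡ 5, 1 (mod 8); ε·ε+αω+βω = 0·0+-4·0+-4·1 ≡ 0  ⇒  (a,b)_2 = +1.
v=13: a=13^3·(≡4), b=13^2·(≡10) mod 13; (4|13)=+1, (10|13)=+1; (−1)^{3·2·6}·(+1)^2·(+1)^3 = +1.
v=7: a=7^2·(≡3), b=7^1·(≡1) mod 7; (3|7)=-1, (1|7)=+1; (−1)^{2·1·3}·(-1)^1·(+1)^2 = -1.
v=17: a=17^2·(≡1), b=17^1·(≡15) mod 17; (1|17)=+1, (15|17)=+1; (−1)^{2·1·8}·(+1)^1·(+1)^2 = +1.
v=29: a=29^2·(≡28), b=29^1·(≡25) mod 29; (28|29)=+1, (25|29)=+1; (−1)^{2·1·14}·(+1)^1·(+1)^2 = +1.
v=11: a=11^4·(≡2), b=11^3·(≡4) mod 11; (2|11)=-1, (4|11)=+1; (−1)^{4·3·5}·(-1)^3·(+1)^4 = -1.
(13, -873103 / ℚ) ramifies at {7, 11}: a division algebra.

[7, 11]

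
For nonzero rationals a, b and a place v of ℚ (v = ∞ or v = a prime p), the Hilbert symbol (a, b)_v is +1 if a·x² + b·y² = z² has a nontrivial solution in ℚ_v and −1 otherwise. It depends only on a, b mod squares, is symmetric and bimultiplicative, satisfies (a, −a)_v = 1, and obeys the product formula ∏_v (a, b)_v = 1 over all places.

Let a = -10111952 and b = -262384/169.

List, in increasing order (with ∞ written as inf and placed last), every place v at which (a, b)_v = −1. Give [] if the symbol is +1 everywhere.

[29, 31, 37, inf]

Mod squares: a ≡ -631997, b ≡ -31. Check v ∈ {∞, 2, 13, 19, 23, 29, 31, 37}.
v=13: a=13^0·(≡7), b=13^-2·(≡8) mod 13; (7|13)=-1, (8|13)=-1; (−1)^{0·-2·6}·(-1)^-2·(-1)^0 = +1.
v=31: a=31^1·(≡21), b=31^1·(≡11) mod 31; (21|31)=-1, (11|31)=-1; (−1)^{1·1·15}·(-1)^1·(-1)^1 = -1.
v=23: a=23^0·(≡21), b=23^2·(≡7) mod 23; (21|23)=-1, (7|23)=-1; (−1)^{0·2·11}·(-1)^2·(-1)^0 = +1.
v=2: v_2(a)=4, v_2(b)=4; units ≡ 3, 1 (mod 8); ε·ε+αω+βω = 1·0+4·0+4·1 ≡ 0  ⇒  (a,b)_2 = +1.
v=37: a=37^1·(≡23), b=37^0·(≡8) mod 37; (23|37)=-1, (8|37)=-1; (−1)^{1·0·18}·(-1)^0·(-1)^1 = -1.
v=29: a=29^1·(≡8), b=29^0·(≡10) mod 29; (8|29)=-1, (10|29)=-1; (−1)^{1·0·14}·(-1)^0·(-1)^1 = -1.
v=∞: -631997 < 0 and -31 < 0  ⇒  (a,b)_∞ = -1.
v=19: a=19^1·(≡1), b=19^0·(≡16) mod 19; (1|19)=+1, (16|19)=+1; (−1)^{1·0·9}·(+1)^0·(+1)^1 = +1.
Ram(-631997, -31) = {29, 31, 37, ∞}; no ℚ_29-point on the conic.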